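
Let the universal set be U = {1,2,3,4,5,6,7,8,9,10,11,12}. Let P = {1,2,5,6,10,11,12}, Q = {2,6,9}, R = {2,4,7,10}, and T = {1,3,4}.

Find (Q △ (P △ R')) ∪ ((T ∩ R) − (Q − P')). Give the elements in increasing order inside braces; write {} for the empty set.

R' = {1,3,5,6,8,9,11,12}
P △ R' = {2,3,8,9,10}
Q △ (P △ R') = {3,6,8,10}
T ∩ R = {4}
P' = {3,4,7,8,9}
Q − P' = {2,6}
(T ∩ R) − (Q − P') = {4}
(Q △ (P △ R')) ∪ ((T ∩ R) − (Q − P')) = {3,4,6,8,10}

{3,4,6,8,10}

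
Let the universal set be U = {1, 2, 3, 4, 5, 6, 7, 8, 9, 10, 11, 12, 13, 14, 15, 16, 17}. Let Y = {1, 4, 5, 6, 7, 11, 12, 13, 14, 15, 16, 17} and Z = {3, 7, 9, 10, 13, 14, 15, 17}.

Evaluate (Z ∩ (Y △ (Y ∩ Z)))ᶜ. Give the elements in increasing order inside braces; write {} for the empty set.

{1, 2, 3, 4, 5, 6, 7, 8, 9, 10, 11, 12, 13, 14, 15, 16, 17}

Y ∩ Z = {7, 13, 14, 15, 17}
Y △ (Y ∩ Z) = {1, 4, 5, 6, 11, 12, 16}
Z ∩ (Y △ (Y ∩ Z)) = {}
(Z ∩ (Y △ (Y ∩ Z)))ᶜ = {1, 2, 3, 4, 5, 6, 7, 8, 9, 10, 11, 12, 13, 14, 15, 16, 17}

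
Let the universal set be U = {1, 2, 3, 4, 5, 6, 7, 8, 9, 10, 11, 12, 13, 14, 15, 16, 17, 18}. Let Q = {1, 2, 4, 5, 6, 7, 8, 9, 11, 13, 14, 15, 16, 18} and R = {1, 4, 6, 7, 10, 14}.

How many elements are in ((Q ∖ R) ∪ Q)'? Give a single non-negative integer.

Q ∖ R = {2, 5, 8, 9, 11, 13, 15, 16, 18}
(Q ∖ R) ∪ Q = {1, 2, 4, 5, 6, 7, 8, 9, 11, 13, 14, 15, 16, 18}
((Q ∖ R) ∪ Q)' = {3, 10, 12, 17}
|((Q ∖ R) ∪ Q)'| = 4

4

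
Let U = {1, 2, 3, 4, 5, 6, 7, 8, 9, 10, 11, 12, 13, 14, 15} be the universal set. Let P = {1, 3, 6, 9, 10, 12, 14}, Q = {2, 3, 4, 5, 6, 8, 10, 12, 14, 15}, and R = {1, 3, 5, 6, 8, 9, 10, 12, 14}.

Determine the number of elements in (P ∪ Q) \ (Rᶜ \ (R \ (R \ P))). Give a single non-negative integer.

P ∪ Q = {1, 2, 3, 4, 5, 6, 8, 9, 10, 12, 14, 15}
Rᶜ = {2, 4, 7, 11, 13, 15}
R \ P = {5, 8}
R \ (R \ P) = {1, 3, 6, 9, 10, 12, 14}
Rᶜ \ (R \ (R \ P)) = {2, 4, 7, 11, 13, 15}
(P ∪ Q) \ (Rᶜ \ (R \ (R \ P))) = {1, 3, 5, 6, 8, 9, 10, 12, 14}
|(P ∪ Q) \ (Rᶜ \ (R \ (R \ P)))| = 9

9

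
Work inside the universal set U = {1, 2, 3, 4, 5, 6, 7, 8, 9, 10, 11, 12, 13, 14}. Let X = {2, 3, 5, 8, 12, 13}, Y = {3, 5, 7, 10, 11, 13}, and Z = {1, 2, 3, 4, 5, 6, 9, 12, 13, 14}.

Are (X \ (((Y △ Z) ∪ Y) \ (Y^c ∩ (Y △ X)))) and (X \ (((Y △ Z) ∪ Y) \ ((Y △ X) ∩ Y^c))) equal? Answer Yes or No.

Yes

Y △ Z = {1, 2, 4, 6, 7, 9, 10, 11, 12, 14}
(Y △ Z) ∪ Y = {1, 2, 3, 4, 5, 6, 7, 9, 10, 11, 12, 13, 14}
Y^c = {1, 2, 4, 6, 8, 9, 12, 14}
Y △ X = {2, 7, 8, 10, 11, 12}
Y^c ∩ (Y △ X) = {2, 8, 12}
((Y △ Z) ∪ Y) \ (Y^c ∩ (Y △ X)) = {1, 3, 4, 5, 6, 7, 9, 10, 11, 13, 14}
X \ (((Y △ Z) ∪ Y) \ (Y^c ∩ (Y △ X))) = {2, 8, 12}
(Y △ X) ∩ Y^c = {2, 8, 12}
((Y △ Z) ∪ Y) \ ((Y △ X) ∩ Y^c) = {1, 3, 4, 5, 6, 7, 9, 10, 11, 13, 14}
X \ (((Y △ Z) ∪ Y) \ ((Y △ X) ∩ Y^c)) = {2, 8, 12}
Both equal {2, 8, 12}, so X \ (((Y △ Z) ∪ Y) \ (Y^c ∩ (Y △ X))) = X \ (((Y △ Z) ∪ Y) \ ((Y △ X) ∩ Y^c)).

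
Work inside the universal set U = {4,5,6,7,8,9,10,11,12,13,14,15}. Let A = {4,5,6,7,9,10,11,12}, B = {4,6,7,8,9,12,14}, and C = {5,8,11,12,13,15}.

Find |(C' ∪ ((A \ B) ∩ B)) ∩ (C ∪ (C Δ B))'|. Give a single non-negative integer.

C' = {4,6,7,9,10,14}
A \ B = {5,10,11}
(A \ B) ∩ B = {}
C' ∪ ((A \ B) ∩ B) = {4,6,7,9,10,14}
C Δ B = {4,5,6,7,9,11,13,14,15}
C ∪ (C Δ B) = {4,5,6,7,8,9,11,12,13,14,15}
(C ∪ (C Δ B))' = {10}
(C' ∪ ((A \ B) ∩ B)) ∩ (C ∪ (C Δ B))' = {10}
|(C' ∪ ((A \ B) ∩ B)) ∩ (C ∪ (C Δ B))'| = 1

1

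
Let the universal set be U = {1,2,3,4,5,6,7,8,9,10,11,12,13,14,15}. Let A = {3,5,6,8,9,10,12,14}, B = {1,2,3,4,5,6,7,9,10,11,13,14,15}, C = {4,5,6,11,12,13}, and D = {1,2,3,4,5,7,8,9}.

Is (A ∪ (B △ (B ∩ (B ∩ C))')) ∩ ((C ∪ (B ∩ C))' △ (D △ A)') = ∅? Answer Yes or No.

B ∩ C = {4,5,6,11,13}
B ∩ (B ∩ C) = {4,5,6,11,13}
(B ∩ (B ∩ C))' = {1,2,3,7,8,9,10,12,14,15}
B △ (B ∩ (B ∩ C))' = {4,5,6,8,11,12,13}
A ∪ (B △ (B ∩ (B ∩ C))') = {3,4,5,6,8,9,10,11,12,13,14}
C ∪ (B ∩ C) = {4,5,6,11,12,13}
(C ∪ (B ∩ C))' = {1,2,3,7,8,9,10,14,15}
D △ A = {1,2,4,6,7,10,12,14}
(D △ A)' = {3,5,8,9,11,13,15}
(C ∪ (B ∩ C))' △ (D △ A)' = {1,2,5,7,10,11,13,14}
5 lies in both, so they are not disjoint.

No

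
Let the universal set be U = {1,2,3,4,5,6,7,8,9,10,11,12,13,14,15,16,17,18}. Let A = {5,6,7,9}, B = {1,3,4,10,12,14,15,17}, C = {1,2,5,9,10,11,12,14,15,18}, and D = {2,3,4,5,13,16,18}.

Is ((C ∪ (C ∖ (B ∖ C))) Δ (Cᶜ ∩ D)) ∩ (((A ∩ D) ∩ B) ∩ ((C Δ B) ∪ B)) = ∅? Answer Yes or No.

Yes

B ∖ C = {3,4,17}
C ∖ (B ∖ C) = {1,2,5,9,10,11,12,14,15,18}
C ∪ (C ∖ (B ∖ C)) = {1,2,5,9,10,11,12,14,15,18}
Cᶜ = {3,4,6,7,8,13,16,17}
Cᶜ ∩ D = {3,4,13,16}
(C ∪ (C ∖ (B ∖ C))) Δ (Cᶜ ∩ D) = {1,2,3,4,5,9,10,11,12,13,14,15,16,18}
A ∩ D = {5}
(A ∩ D) ∩ B = {}
C Δ B = {2,3,4,5,9,11,17,18}
(C Δ B) ∪ B = {1,2,3,4,5,9,10,11,12,14,15,17,18}
((A ∩ D) ∩ B) ∩ ((C Δ B) ∪ B) = {}
{1,2,3,4,5,9,10,11,12,13,14,15,16,18} and {} share no elements.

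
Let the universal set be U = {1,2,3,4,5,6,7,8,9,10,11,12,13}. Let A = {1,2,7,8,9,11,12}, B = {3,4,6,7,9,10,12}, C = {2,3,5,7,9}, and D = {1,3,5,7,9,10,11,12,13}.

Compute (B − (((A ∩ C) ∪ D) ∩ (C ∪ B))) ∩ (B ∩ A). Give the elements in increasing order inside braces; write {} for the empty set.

{}

A ∩ C = {2,7,9}
(A ∩ C) ∪ D = {1,2,3,5,7,9,10,11,12,13}
C ∪ B = {2,3,4,5,6,7,9,10,12}
((A ∩ C) ∪ D) ∩ (C ∪ B) = {2,3,5,7,9,10,12}
B − (((A ∩ C) ∪ D) ∩ (C ∪ B)) = {4,6}
B ∩ A = {7,9,12}
(B − (((A ∩ C) ∪ D) ∩ (C ∪ B))) ∩ (B ∩ A) = {}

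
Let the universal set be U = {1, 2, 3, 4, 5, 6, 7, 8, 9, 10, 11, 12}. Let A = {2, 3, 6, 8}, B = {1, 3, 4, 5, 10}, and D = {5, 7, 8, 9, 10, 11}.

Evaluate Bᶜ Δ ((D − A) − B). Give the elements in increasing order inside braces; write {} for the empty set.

{2, 6, 8, 12}

Bᶜ = {2, 6, 7, 8, 9, 11, 12}
D − A = {5, 7, 9, 10, 11}
(D − A) − B = {7, 9, 11}
Bᶜ Δ ((D − A) − B) = {2, 6, 8, 12}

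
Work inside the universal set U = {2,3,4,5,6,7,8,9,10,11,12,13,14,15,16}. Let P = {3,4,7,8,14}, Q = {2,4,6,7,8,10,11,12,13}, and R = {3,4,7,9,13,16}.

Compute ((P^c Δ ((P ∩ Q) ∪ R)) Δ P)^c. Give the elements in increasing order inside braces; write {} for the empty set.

P^c = {2,5,6,9,10,11,12,13,15,16}
P ∩ Q = {4,7,8}
(P ∩ Q) ∪ R = {3,4,7,8,9,13,16}
P^c Δ ((P ∩ Q) ∪ R) = {2,3,4,5,6,7,8,10,11,12,15}
(P^c Δ ((P ∩ Q) ∪ R)) Δ P = {2,5,6,10,11,12,14,15}
((P^c Δ ((P ∩ Q) ∪ R)) Δ P)^c = {3,4,7,8,9,13,16}

{3,4,7,8,9,13,16}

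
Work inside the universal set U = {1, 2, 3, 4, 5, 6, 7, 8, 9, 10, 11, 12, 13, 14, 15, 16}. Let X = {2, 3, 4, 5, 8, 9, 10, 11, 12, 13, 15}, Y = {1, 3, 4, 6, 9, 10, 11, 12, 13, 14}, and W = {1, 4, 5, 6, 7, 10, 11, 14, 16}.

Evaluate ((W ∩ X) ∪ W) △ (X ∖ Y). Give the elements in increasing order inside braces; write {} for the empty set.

W ∩ X = {4, 5, 10, 11}
(W ∩ X) ∪ W = {1, 4, 5, 6, 7, 10, 11, 14, 16}
X ∖ Y = {2, 5, 8, 15}
((W ∩ X) ∪ W) △ (X ∖ Y) = {1, 2, 4, 6, 7, 8, 10, 11, 14, 15, 16}

{1, 2, 4, 6, 7, 8, 10, 11, 14, 15, 16}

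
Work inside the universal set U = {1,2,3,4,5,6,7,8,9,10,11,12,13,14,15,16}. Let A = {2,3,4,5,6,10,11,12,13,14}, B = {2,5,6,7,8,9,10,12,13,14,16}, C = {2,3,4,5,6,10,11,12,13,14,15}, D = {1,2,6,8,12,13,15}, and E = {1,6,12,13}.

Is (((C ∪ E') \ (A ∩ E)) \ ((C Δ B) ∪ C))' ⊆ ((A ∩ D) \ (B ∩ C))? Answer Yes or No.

No

E' = {2,3,4,5,7,8,9,10,11,14,15,16}
C ∪ E' = {2,3,4,5,6,7,8,9,10,11,12,13,14,15,16}
A ∩ E = {6,12,13}
(C ∪ E') \ (A ∩ E) = {2,3,4,5,7,8,9,10,11,14,15,16}
C Δ B = {3,4,7,8,9,11,15,16}
(C Δ B) ∪ C = {2,3,4,5,6,7,8,9,10,11,12,13,14,15,16}
((C ∪ E') \ (A ∩ E)) \ ((C Δ B) ∪ C) = {}
(((C ∪ E') \ (A ∩ E)) \ ((C Δ B) ∪ C))' = {1,2,3,4,5,6,7,8,9,10,11,12,13,14,15,16}
A ∩ D = {2,6,12,13}
B ∩ C = {2,5,6,10,12,13,14}
(A ∩ D) \ (B ∩ C) = {}
1 ∈ (((C ∪ E') \ (A ∩ E)) \ ((C Δ B) ∪ C))' but 1 ∉ (A ∩ D) \ (B ∩ C), so the inclusion fails.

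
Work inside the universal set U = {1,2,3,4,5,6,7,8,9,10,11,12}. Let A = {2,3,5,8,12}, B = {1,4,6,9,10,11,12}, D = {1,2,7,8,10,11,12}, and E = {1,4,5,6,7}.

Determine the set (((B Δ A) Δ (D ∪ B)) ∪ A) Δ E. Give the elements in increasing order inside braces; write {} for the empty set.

B Δ A = {1,2,3,4,5,6,8,9,10,11}
D ∪ B = {1,2,4,6,7,8,9,10,11,12}
(B Δ A) Δ (D ∪ B) = {3,5,7,12}
((B Δ A) Δ (D ∪ B)) ∪ A = {2,3,5,7,8,12}
(((B Δ A) Δ (D ∪ B)) ∪ A) Δ E = {1,2,3,4,6,8,12}

{1,2,3,4,6,8,12}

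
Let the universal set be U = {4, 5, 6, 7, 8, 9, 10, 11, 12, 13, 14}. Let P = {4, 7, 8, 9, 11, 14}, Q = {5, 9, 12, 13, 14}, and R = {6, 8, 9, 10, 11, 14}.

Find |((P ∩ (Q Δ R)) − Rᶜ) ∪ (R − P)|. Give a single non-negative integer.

Q Δ R = {5, 6, 8, 10, 11, 12, 13}
P ∩ (Q Δ R) = {8, 11}
Rᶜ = {4, 5, 7, 12, 13}
(P ∩ (Q Δ R)) − Rᶜ = {8, 11}
R − P = {6, 10}
((P ∩ (Q Δ R)) − Rᶜ) ∪ (R − P) = {6, 8, 10, 11}
|((P ∩ (Q Δ R)) − Rᶜ) ∪ (R − P)| = 4

4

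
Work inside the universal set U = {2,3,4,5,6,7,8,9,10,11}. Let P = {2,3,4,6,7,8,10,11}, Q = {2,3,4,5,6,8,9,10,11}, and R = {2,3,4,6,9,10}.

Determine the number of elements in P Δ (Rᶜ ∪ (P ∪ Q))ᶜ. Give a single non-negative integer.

8

Rᶜ = {5,7,8,11}
P ∪ Q = {2,3,4,5,6,7,8,9,10,11}
Rᶜ ∪ (P ∪ Q) = {2,3,4,5,6,7,8,9,10,11}
(Rᶜ ∪ (P ∪ Q))ᶜ = {}
P Δ (Rᶜ ∪ (P ∪ Q))ᶜ = {2,3,4,6,7,8,10,11}
|P Δ (Rᶜ ∪ (P ∪ Q))ᶜ| = 8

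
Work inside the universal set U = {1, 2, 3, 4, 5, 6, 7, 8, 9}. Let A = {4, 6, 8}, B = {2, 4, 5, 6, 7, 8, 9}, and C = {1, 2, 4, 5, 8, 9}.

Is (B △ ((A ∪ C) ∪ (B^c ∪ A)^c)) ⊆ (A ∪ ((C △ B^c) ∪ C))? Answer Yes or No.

A ∪ C = {1, 2, 4, 5, 6, 8, 9}
B^c = {1, 3}
B^c ∪ A = {1, 3, 4, 6, 8}
(B^c ∪ A)^c = {2, 5, 7, 9}
(A ∪ C) ∪ (B^c ∪ A)^c = {1, 2, 4, 5, 6, 7, 8, 9}
B △ ((A ∪ C) ∪ (B^c ∪ A)^c) = {1}
C △ B^c = {2, 3, 4, 5, 8, 9}
(C △ B^c) ∪ C = {1, 2, 3, 4, 5, 8, 9}
A ∪ ((C △ B^c) ∪ C) = {1, 2, 3, 4, 5, 6, 8, 9}
Every element of {1} is in {1, 2, 3, 4, 5, 6, 8, 9}, so B △ ((A ∪ C) ∪ (B^c ∪ A)^c) ⊆ A ∪ ((C △ B^c) ∪ C).

Yes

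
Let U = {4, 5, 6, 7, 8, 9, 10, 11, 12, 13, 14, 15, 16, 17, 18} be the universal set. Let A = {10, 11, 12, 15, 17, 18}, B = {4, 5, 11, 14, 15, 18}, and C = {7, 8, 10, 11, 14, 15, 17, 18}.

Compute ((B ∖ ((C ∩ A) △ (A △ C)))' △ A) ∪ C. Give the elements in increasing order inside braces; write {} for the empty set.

C ∩ A = {10, 11, 15, 17, 18}
A △ C = {7, 8, 12, 14}
(C ∩ A) △ (A △ C) = {7, 8, 10, 11, 12, 14, 15, 17, 18}
B ∖ ((C ∩ A) △ (A △ C)) = {4, 5}
(B ∖ ((C ∩ A) △ (A △ C)))' = {6, 7, 8, 9, 10, 11, 12, 13, 14, 15, 16, 17, 18}
(B ∖ ((C ∩ A) △ (A △ C)))' △ A = {6, 7, 8, 9, 13, 14, 16}
((B ∖ ((C ∩ A) △ (A △ C)))' △ A) ∪ C = {6, 7, 8, 9, 10, 11, 13, 14, 15, 16, 17, 18}

{6, 7, 8, 9, 10, 11, 13, 14, 15, 16, 17, 18}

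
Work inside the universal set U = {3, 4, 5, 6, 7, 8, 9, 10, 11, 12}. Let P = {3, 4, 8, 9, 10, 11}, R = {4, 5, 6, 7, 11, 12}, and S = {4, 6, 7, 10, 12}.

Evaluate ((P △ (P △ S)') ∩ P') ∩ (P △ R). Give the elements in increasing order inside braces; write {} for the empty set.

{5}

P △ S = {3, 6, 7, 8, 9, 11, 12}
(P △ S)' = {4, 5, 10}
P △ (P △ S)' = {3, 5, 8, 9, 11}
P' = {5, 6, 7, 12}
(P △ (P △ S)') ∩ P' = {5}
P △ R = {3, 5, 6, 7, 8, 9, 10, 12}
((P △ (P △ S)') ∩ P') ∩ (P △ R) = {5}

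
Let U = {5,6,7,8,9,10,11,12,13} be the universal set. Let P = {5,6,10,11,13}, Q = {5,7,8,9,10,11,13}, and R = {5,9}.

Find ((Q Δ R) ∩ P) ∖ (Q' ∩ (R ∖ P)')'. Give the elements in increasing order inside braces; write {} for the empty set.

Q Δ R = {7,8,10,11,13}
(Q Δ R) ∩ P = {10,11,13}
Q' = {6,12}
R ∖ P = {9}
(R ∖ P)' = {5,6,7,8,10,11,12,13}
Q' ∩ (R ∖ P)' = {6,12}
(Q' ∩ (R ∖ P)')' = {5,7,8,9,10,11,13}
((Q Δ R) ∩ P) ∖ (Q' ∩ (R ∖ P)')' = {}

{}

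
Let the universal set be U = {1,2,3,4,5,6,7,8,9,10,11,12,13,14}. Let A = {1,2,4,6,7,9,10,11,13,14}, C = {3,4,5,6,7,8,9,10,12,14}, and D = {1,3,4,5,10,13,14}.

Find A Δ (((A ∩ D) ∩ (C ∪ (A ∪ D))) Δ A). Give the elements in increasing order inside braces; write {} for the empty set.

A ∩ D = {1,4,10,13,14}
A ∪ D = {1,2,3,4,5,6,7,9,10,11,13,14}
C ∪ (A ∪ D) = {1,2,3,4,5,6,7,8,9,10,11,12,13,14}
(A ∩ D) ∩ (C ∪ (A ∪ D)) = {1,4,10,13,14}
((A ∩ D) ∩ (C ∪ (A ∪ D))) Δ A = {2,6,7,9,11}
A Δ (((A ∩ D) ∩ (C ∪ (A ∪ D))) Δ A) = {1,4,10,13,14}

{1,4,10,13,14}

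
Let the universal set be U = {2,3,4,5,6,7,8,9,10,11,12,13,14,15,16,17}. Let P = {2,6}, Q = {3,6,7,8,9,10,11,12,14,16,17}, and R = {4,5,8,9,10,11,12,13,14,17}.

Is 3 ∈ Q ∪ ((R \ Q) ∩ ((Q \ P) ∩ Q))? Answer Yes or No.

3 ∉ R and 3 ∈ Q, so 3 ∉ R \ Q
3 ∈ Q and 3 ∉ P, so 3 ∈ Q \ P
3 ∈ (Q \ P) and 3 ∈ Q, so 3 ∈ (Q \ P) ∩ Q
3 ∉ (R \ Q) and 3 ∈ ((Q \ P) ∩ Q), so 3 ∉ (R \ Q) ∩ ((Q \ P) ∩ Q)
3 ∈ Q and 3 ∉ ((R \ Q) ∩ ((Q \ P) ∩ Q)), so 3 ∈ Q ∪ ((R \ Q) ∩ ((Q \ P) ∩ Q))

Yes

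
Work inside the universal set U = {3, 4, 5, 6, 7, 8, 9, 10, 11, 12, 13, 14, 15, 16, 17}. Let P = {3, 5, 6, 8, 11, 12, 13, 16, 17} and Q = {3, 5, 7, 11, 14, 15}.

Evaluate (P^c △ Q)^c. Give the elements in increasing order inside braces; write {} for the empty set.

P^c = {4, 7, 9, 10, 14, 15}
P^c △ Q = {3, 4, 5, 9, 10, 11}
(P^c △ Q)^c = {6, 7, 8, 12, 13, 14, 15, 16, 17}

{6, 7, 8, 12, 13, 14, 15, 16, 17}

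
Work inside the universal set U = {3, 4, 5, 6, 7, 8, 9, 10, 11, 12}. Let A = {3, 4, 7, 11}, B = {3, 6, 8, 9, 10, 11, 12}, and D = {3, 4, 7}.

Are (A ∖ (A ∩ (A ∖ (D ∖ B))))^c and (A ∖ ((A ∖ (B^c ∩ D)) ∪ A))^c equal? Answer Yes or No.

No

D ∖ B = {4, 7}
A ∖ (D ∖ B) = {3, 11}
A ∩ (A ∖ (D ∖ B)) = {3, 11}
A ∖ (A ∩ (A ∖ (D ∖ B))) = {4, 7}
(A ∖ (A ∩ (A ∖ (D ∖ B))))^c = {3, 5, 6, 8, 9, 10, 11, 12}
B^c = {4, 5, 7}
B^c ∩ D = {4, 7}
A ∖ (B^c ∩ D) = {3, 11}
(A ∖ (B^c ∩ D)) ∪ A = {3, 4, 7, 11}
A ∖ ((A ∖ (B^c ∩ D)) ∪ A) = {}
(A ∖ ((A ∖ (B^c ∩ D)) ∪ A))^c = {3, 4, 5, 6, 7, 8, 9, 10, 11, 12}
4 ∈ (A ∖ ((A ∖ (B^c ∩ D)) ∪ A))^c but 4 ∉ (A ∖ (A ∩ (A ∖ (D ∖ B))))^c, so they differ.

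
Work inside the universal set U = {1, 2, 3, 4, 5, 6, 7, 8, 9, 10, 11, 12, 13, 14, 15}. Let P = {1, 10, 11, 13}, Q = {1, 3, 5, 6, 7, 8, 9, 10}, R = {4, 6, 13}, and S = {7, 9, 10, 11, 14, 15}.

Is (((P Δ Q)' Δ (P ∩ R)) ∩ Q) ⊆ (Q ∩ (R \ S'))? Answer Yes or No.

No

P Δ Q = {3, 5, 6, 7, 8, 9, 11, 13}
(P Δ Q)' = {1, 2, 4, 10, 12, 14, 15}
P ∩ R = {13}
(P Δ Q)' Δ (P ∩ R) = {1, 2, 4, 10, 12, 13, 14, 15}
((P Δ Q)' Δ (P ∩ R)) ∩ Q = {1, 10}
S' = {1, 2, 3, 4, 5, 6, 8, 12, 13}
R \ S' = {}
Q ∩ (R \ S') = {}
1 ∈ ((P Δ Q)' Δ (P ∩ R)) ∩ Q but 1 ∉ Q ∩ (R \ S'), so the inclusion fails.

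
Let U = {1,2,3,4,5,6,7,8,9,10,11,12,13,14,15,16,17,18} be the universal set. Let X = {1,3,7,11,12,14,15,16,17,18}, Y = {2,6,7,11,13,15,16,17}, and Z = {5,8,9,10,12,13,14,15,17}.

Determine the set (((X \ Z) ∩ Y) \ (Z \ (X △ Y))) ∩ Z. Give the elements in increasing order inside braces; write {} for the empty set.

{}

X \ Z = {1,3,7,11,16,18}
(X \ Z) ∩ Y = {7,11,16}
X △ Y = {1,2,3,6,12,13,14,18}
Z \ (X △ Y) = {5,8,9,10,15,17}
((X \ Z) ∩ Y) \ (Z \ (X △ Y)) = {7,11,16}
(((X \ Z) ∩ Y) \ (Z \ (X △ Y))) ∩ Z = {}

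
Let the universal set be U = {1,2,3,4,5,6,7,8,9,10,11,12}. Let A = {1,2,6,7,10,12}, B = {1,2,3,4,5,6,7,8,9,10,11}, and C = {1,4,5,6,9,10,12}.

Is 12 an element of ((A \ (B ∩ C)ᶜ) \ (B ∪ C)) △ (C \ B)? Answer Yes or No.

Yes

12 ∉ B and 12 ∈ C, so 12 ∉ B ∩ C
12 ∈ (B ∩ C)ᶜ since 12 ∉ (B ∩ C)
12 ∈ A and 12 ∈ (B ∩ C)ᶜ, so 12 ∉ A \ (B ∩ C)ᶜ
12 ∉ B and 12 ∈ C, so 12 ∈ B ∪ C
12 ∉ (A \ (B ∩ C)ᶜ) and 12 ∈ (B ∪ C), so 12 ∉ (A \ (B ∩ C)ᶜ) \ (B ∪ C)
12 ∈ C and 12 ∉ B, so 12 ∈ C \ B
12 ∉ ((A \ (B ∩ C)ᶜ) \ (B ∪ C)) and 12 ∈ (C \ B), so 12 ∈ ((A \ (B ∩ C)ᶜ) \ (B ∪ C)) △ (C \ B)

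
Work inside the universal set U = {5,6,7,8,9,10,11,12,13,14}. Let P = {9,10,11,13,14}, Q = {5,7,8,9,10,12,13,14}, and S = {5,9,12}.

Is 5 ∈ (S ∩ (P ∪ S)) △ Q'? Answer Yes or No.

Yes

5 ∉ P and 5 ∈ S, so 5 ∈ P ∪ S
5 ∈ S and 5 ∈ (P ∪ S), so 5 ∈ S ∩ (P ∪ S)
5 ∈ Q, so 5 ∉ Q'
5 ∈ (S ∩ (P ∪ S)) and 5 ∉ Q', so 5 ∈ (S ∩ (P ∪ S)) △ Q'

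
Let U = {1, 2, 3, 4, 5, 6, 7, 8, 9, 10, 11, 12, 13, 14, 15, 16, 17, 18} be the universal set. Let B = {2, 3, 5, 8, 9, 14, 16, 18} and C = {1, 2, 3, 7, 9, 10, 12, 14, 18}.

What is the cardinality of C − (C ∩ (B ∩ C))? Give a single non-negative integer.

4

B ∩ C = {2, 3, 9, 14, 18}
C ∩ (B ∩ C) = {2, 3, 9, 14, 18}
C − (C ∩ (B ∩ C)) = {1, 7, 10, 12}
|C − (C ∩ (B ∩ C))| = 4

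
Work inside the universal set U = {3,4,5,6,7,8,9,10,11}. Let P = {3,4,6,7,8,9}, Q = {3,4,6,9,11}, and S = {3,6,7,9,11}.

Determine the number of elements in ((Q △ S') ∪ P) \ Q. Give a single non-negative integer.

4

S' = {4,5,8,10}
Q △ S' = {3,5,6,8,9,10,11}
(Q △ S') ∪ P = {3,4,5,6,7,8,9,10,11}
((Q △ S') ∪ P) \ Q = {5,7,8,10}
|((Q △ S') ∪ P) \ Q| = 4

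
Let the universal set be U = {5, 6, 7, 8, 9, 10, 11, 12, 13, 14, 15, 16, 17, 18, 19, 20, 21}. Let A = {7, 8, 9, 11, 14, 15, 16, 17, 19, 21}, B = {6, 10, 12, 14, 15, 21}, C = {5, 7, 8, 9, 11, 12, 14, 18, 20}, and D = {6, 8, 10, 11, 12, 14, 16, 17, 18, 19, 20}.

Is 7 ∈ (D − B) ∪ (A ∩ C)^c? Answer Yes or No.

No

7 ∉ D and 7 ∉ B, so 7 ∉ D − B
7 ∈ A and 7 ∈ C, so 7 ∈ A ∩ C
7 ∉ (A ∩ C)^c since 7 ∈ (A ∩ C)
7 ∉ (D − B) and 7 ∉ (A ∩ C)^c, so 7 ∉ (D − B) ∪ (A ∩ C)^c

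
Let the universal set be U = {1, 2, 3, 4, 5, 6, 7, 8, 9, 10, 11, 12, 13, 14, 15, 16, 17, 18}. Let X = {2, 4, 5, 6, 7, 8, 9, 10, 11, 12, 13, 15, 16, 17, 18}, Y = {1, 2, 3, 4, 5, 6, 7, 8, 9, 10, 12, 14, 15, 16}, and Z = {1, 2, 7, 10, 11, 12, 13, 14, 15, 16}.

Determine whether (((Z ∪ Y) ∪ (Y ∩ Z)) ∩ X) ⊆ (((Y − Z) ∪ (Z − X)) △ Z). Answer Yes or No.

Z ∪ Y = {1, 2, 3, 4, 5, 6, 7, 8, 9, 10, 11, 12, 13, 14, 15, 16}
Y ∩ Z = {1, 2, 7, 10, 12, 14, 15, 16}
(Z ∪ Y) ∪ (Y ∩ Z) = {1, 2, 3, 4, 5, 6, 7, 8, 9, 10, 11, 12, 13, 14, 15, 16}
((Z ∪ Y) ∪ (Y ∩ Z)) ∩ X = {2, 4, 5, 6, 7, 8, 9, 10, 11, 12, 13, 15, 16}
Y − Z = {3, 4, 5, 6, 8, 9}
Z − X = {1, 14}
(Y − Z) ∪ (Z − X) = {1, 3, 4, 5, 6, 8, 9, 14}
((Y − Z) ∪ (Z − X)) △ Z = {2, 3, 4, 5, 6, 7, 8, 9, 10, 11, 12, 13, 15, 16}
Every element of {2, 4, 5, 6, 7, 8, 9, 10, 11, 12, 13, 15, 16} is in {2, 3, 4, 5, 6, 7, 8, 9, 10, 11, 12, 13, 15, 16}, so ((Z ∪ Y) ∪ (Y ∩ Z)) ∩ X ⊆ ((Y − Z) ∪ (Z − X)) △ Z.

Yes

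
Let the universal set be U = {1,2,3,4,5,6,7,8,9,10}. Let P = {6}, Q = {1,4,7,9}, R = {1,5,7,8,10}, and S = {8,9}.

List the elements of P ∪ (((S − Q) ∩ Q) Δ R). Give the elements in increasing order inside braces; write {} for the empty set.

{1,5,6,7,8,10}

S − Q = {8}
(S − Q) ∩ Q = {}
((S − Q) ∩ Q) Δ R = {1,5,7,8,10}
P ∪ (((S − Q) ∩ Q) Δ R) = {1,5,6,7,8,10}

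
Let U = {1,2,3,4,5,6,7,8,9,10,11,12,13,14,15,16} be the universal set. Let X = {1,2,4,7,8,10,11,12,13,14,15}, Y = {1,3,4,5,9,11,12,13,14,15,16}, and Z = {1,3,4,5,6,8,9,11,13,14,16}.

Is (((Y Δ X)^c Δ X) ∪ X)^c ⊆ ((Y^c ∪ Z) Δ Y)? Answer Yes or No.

Y Δ X = {2,3,5,7,8,9,10,16}
(Y Δ X)^c = {1,4,6,11,12,13,14,15}
(Y Δ X)^c Δ X = {2,6,7,8,10}
((Y Δ X)^c Δ X) ∪ X = {1,2,4,6,7,8,10,11,12,13,14,15}
(((Y Δ X)^c Δ X) ∪ X)^c = {3,5,9,16}
Y^c = {2,6,7,8,10}
Y^c ∪ Z = {1,2,3,4,5,6,7,8,9,10,11,13,14,16}
(Y^c ∪ Z) Δ Y = {2,6,7,8,10,12,15}
3 ∈ (((Y Δ X)^c Δ X) ∪ X)^c but 3 ∉ (Y^c ∪ Z) Δ Y, so the inclusion fails.

No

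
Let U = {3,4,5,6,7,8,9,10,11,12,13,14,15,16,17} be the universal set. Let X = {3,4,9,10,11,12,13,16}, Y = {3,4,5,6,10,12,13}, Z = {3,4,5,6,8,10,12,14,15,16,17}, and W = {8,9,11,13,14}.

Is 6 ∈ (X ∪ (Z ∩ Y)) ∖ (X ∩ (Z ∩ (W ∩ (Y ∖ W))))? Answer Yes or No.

6 ∈ Z and 6 ∈ Y, so 6 ∈ Z ∩ Y
6 ∉ X and 6 ∈ (Z ∩ Y), so 6 ∈ X ∪ (Z ∩ Y)
6 ∈ Y and 6 ∉ W, so 6 ∈ Y ∖ W
6 ∉ W and 6 ∈ (Y ∖ W), so 6 ∉ W ∩ (Y ∖ W)
6 ∈ Z and 6 ∉ (W ∩ (Y ∖ W)), so 6 ∉ Z ∩ (W ∩ (Y ∖ W))
6 ∉ X and 6 ∉ (Z ∩ (W ∩ (Y ∖ W))), so 6 ∉ X ∩ (Z ∩ (W ∩ (Y ∖ W)))
6 ∈ (X ∪ (Z ∩ Y)) and 6 ∉ (X ∩ (Z ∩ (W ∩ (Y ∖ W)))), so 6 ∈ (X ∪ (Z ∩ Y)) ∖ (X ∩ (Z ∩ (W ∩ (Y ∖ W))))

Yes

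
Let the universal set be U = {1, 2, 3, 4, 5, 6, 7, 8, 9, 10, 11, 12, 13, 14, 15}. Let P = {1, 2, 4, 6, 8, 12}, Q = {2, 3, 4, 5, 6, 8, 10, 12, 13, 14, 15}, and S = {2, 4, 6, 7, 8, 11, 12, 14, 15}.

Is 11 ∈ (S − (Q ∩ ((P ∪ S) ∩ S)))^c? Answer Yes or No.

11 ∉ P and 11 ∈ S, so 11 ∈ P ∪ S
11 ∈ (P ∪ S) and 11 ∈ S, so 11 ∈ (P ∪ S) ∩ S
11 ∉ Q and 11 ∈ ((P ∪ S) ∩ S), so 11 ∉ Q ∩ ((P ∪ S) ∩ S)
11 ∈ S and 11 ∉ (Q ∩ ((P ∪ S) ∩ S)), so 11 ∈ S − (Q ∩ ((P ∪ S) ∩ S))
11 ∉ (S − (Q ∩ ((P ∪ S) ∩ S)))^c since 11 ∈ (S − (Q ∩ ((P ∪ S) ∩ S)))

No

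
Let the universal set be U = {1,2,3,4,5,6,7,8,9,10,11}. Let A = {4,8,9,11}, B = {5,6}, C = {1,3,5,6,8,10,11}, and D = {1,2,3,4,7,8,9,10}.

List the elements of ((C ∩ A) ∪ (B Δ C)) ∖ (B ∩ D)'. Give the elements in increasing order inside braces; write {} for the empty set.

{}

C ∩ A = {8,11}
B Δ C = {1,3,8,10,11}
(C ∩ A) ∪ (B Δ C) = {1,3,8,10,11}
B ∩ D = {}
(B ∩ D)' = {1,2,3,4,5,6,7,8,9,10,11}
((C ∩ A) ∪ (B Δ C)) ∖ (B ∩ D)' = {}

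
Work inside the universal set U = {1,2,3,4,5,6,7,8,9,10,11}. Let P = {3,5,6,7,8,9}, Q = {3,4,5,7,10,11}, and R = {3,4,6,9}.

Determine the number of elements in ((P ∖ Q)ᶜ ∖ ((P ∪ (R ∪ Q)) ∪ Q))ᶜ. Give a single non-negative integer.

P ∖ Q = {6,8,9}
(P ∖ Q)ᶜ = {1,2,3,4,5,7,10,11}
R ∪ Q = {3,4,5,6,7,9,10,11}
P ∪ (R ∪ Q) = {3,4,5,6,7,8,9,10,11}
(P ∪ (R ∪ Q)) ∪ Q = {3,4,5,6,7,8,9,10,11}
(P ∖ Q)ᶜ ∖ ((P ∪ (R ∪ Q)) ∪ Q) = {1,2}
((P ∖ Q)ᶜ ∖ ((P ∪ (R ∪ Q)) ∪ Q))ᶜ = {3,4,5,6,7,8,9,10,11}
|((P ∖ Q)ᶜ ∖ ((P ∪ (R ∪ Q)) ∪ Q))ᶜ| = 9

9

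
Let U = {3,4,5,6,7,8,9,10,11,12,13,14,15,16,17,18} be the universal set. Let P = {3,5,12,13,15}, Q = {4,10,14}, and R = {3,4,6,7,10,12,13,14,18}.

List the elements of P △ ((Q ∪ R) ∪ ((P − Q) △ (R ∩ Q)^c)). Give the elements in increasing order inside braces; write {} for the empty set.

Q ∪ R = {3,4,6,7,10,12,13,14,18}
P − Q = {3,5,12,13,15}
R ∩ Q = {4,10,14}
(R ∩ Q)^c = {3,5,6,7,8,9,11,12,13,15,16,17,18}
(P − Q) △ (R ∩ Q)^c = {6,7,8,9,11,16,17,18}
(Q ∪ R) ∪ ((P − Q) △ (R ∩ Q)^c) = {3,4,6,7,8,9,10,11,12,13,14,16,17,18}
P △ ((Q ∪ R) ∪ ((P − Q) △ (R ∩ Q)^c)) = {4,5,6,7,8,9,10,11,14,15,16,17,18}

{4,5,6,7,8,9,10,11,14,15,16,17,18}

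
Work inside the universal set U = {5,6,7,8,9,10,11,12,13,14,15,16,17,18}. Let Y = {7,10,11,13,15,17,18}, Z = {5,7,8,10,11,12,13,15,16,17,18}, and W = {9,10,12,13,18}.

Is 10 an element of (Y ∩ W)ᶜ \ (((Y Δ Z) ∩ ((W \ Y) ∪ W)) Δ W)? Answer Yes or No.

10 ∈ Y and 10 ∈ W, so 10 ∈ Y ∩ W
10 ∉ (Y ∩ W)ᶜ since 10 ∈ (Y ∩ W)
10 ∈ Y and 10 ∈ Z, so 10 ∉ Y Δ Z
10 ∈ W and 10 ∈ Y, so 10 ∉ W \ Y
10 ∉ (W \ Y) and 10 ∈ W, so 10 ∈ (W \ Y) ∪ W
10 ∉ (Y Δ Z) and 10 ∈ ((W \ Y) ∪ W), so 10 ∉ (Y Δ Z) ∩ ((W \ Y) ∪ W)
10 ∉ ((Y Δ Z) ∩ ((W \ Y) ∪ W)) and 10 ∈ W, so 10 ∈ ((Y Δ Z) ∩ ((W \ Y) ∪ W)) Δ W
10 ∉ (Y ∩ W)ᶜ and 10 ∈ (((Y Δ Z) ∩ ((W \ Y) ∪ W)) Δ W), so 10 ∉ (Y ∩ W)ᶜ \ (((Y Δ Z) ∩ ((W \ Y) ∪ W)) Δ W)

No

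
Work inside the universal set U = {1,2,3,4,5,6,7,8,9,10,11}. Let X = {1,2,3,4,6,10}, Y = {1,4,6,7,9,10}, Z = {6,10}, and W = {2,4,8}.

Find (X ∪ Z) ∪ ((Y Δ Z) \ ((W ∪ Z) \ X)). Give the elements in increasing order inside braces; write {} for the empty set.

X ∪ Z = {1,2,3,4,6,10}
Y Δ Z = {1,4,7,9}
W ∪ Z = {2,4,6,8,10}
(W ∪ Z) \ X = {8}
(Y Δ Z) \ ((W ∪ Z) \ X) = {1,4,7,9}
(X ∪ Z) ∪ ((Y Δ Z) \ ((W ∪ Z) \ X)) = {1,2,3,4,6,7,9,10}

{1,2,3,4,6,7,9,10}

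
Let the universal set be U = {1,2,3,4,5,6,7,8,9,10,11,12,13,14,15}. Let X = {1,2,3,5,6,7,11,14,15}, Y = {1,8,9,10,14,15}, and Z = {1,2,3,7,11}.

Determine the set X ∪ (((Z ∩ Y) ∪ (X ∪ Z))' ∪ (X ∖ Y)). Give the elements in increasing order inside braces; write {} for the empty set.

Z ∩ Y = {1}
X ∪ Z = {1,2,3,5,6,7,11,14,15}
(Z ∩ Y) ∪ (X ∪ Z) = {1,2,3,5,6,7,11,14,15}
((Z ∩ Y) ∪ (X ∪ Z))' = {4,8,9,10,12,13}
X ∖ Y = {2,3,5,6,7,11}
((Z ∩ Y) ∪ (X ∪ Z))' ∪ (X ∖ Y) = {2,3,4,5,6,7,8,9,10,11,12,13}
X ∪ (((Z ∩ Y) ∪ (X ∪ Z))' ∪ (X ∖ Y)) = {1,2,3,4,5,6,7,8,9,10,11,12,13,14,15}

{1,2,3,4,5,6,7,8,9,10,11,12,13,14,15}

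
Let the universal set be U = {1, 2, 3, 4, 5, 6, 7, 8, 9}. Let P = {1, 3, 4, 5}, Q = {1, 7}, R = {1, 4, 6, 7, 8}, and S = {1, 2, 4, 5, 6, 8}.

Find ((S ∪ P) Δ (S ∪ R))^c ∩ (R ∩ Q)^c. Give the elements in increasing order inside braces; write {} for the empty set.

{2, 4, 5, 6, 8, 9}

S ∪ P = {1, 2, 3, 4, 5, 6, 8}
S ∪ R = {1, 2, 4, 5, 6, 7, 8}
(S ∪ P) Δ (S ∪ R) = {3, 7}
((S ∪ P) Δ (S ∪ R))^c = {1, 2, 4, 5, 6, 8, 9}
R ∩ Q = {1, 7}
(R ∩ Q)^c = {2, 3, 4, 5, 6, 8, 9}
((S ∪ P) Δ (S ∪ R))^c ∩ (R ∩ Q)^c = {2, 4, 5, 6, 8, 9}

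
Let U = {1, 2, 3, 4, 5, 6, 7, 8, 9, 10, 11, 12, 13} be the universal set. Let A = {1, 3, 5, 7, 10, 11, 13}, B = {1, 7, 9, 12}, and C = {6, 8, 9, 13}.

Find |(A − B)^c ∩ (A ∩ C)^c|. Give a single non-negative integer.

A − B = {3, 5, 10, 11, 13}
(A − B)^c = {1, 2, 4, 6, 7, 8, 9, 12}
A ∩ C = {13}
(A ∩ C)^c = {1, 2, 3, 4, 5, 6, 7, 8, 9, 10, 11, 12}
(A − B)^c ∩ (A ∩ C)^c = {1, 2, 4, 6, 7, 8, 9, 12}
|(A − B)^c ∩ (A ∩ C)^c| = 8

8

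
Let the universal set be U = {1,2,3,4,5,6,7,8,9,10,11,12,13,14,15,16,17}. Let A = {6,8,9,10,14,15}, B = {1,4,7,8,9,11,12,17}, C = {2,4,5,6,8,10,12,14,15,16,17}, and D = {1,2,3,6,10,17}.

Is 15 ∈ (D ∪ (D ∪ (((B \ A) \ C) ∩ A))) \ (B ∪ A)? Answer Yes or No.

15 ∉ B and 15 ∈ A, so 15 ∉ B \ A
15 ∉ (B \ A) and 15 ∈ C, so 15 ∉ (B \ A) \ C
15 ∉ ((B \ A) \ C) and 15 ∈ A, so 15 ∉ ((B \ A) \ C) ∩ A
15 ∉ D and 15 ∉ (((B \ A) \ C) ∩ A), so 15 ∉ D ∪ (((B \ A) \ C) ∩ A)
15 ∉ D and 15 ∉ (D ∪ (((B \ A) \ C) ∩ A)), so 15 ∉ D ∪ (D ∪ (((B \ A) \ C) ∩ A))
15 ∉ B and 15 ∈ A, so 15 ∈ B ∪ A
15 ∉ (D ∪ (D ∪ (((B \ A) \ C) ∩ A))) and 15 ∈ (B ∪ A), so 15 ∉ (D ∪ (D ∪ (((B \ A) \ C) ∩ A))) \ (B ∪ A)

No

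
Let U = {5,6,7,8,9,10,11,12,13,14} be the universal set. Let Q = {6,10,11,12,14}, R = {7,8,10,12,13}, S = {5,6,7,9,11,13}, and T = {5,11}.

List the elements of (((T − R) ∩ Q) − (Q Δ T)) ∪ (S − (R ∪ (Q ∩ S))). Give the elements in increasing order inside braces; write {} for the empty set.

{5,9,11}

T − R = {5,11}
(T − R) ∩ Q = {11}
Q Δ T = {5,6,10,12,14}
((T − R) ∩ Q) − (Q Δ T) = {11}
Q ∩ S = {6,11}
R ∪ (Q ∩ S) = {6,7,8,10,11,12,13}
S − (R ∪ (Q ∩ S)) = {5,9}
(((T − R) ∩ Q) − (Q Δ T)) ∪ (S − (R ∪ (Q ∩ S))) = {5,9,11}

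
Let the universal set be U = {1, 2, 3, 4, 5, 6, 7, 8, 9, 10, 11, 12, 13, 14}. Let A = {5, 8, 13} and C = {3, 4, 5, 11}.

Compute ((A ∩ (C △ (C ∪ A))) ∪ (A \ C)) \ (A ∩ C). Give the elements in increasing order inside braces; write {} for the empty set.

C ∪ A = {3, 4, 5, 8, 11, 13}
C △ (C ∪ A) = {8, 13}
A ∩ (C △ (C ∪ A)) = {8, 13}
A \ C = {8, 13}
(A ∩ (C △ (C ∪ A))) ∪ (A \ C) = {8, 13}
A ∩ C = {5}
((A ∩ (C △ (C ∪ A))) ∪ (A \ C)) \ (A ∩ C) = {8, 13}

{8, 13}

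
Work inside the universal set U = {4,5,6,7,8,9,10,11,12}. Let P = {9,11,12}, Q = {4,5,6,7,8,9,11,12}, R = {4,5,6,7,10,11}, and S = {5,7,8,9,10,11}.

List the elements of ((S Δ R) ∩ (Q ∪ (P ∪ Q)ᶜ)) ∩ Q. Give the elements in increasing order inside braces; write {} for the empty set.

{4,6,8,9}

S Δ R = {4,6,8,9}
P ∪ Q = {4,5,6,7,8,9,11,12}
(P ∪ Q)ᶜ = {10}
Q ∪ (P ∪ Q)ᶜ = {4,5,6,7,8,9,10,11,12}
(S Δ R) ∩ (Q ∪ (P ∪ Q)ᶜ) = {4,6,8,9}
((S Δ R) ∩ (Q ∪ (P ∪ Q)ᶜ)) ∩ Q = {4,6,8,9}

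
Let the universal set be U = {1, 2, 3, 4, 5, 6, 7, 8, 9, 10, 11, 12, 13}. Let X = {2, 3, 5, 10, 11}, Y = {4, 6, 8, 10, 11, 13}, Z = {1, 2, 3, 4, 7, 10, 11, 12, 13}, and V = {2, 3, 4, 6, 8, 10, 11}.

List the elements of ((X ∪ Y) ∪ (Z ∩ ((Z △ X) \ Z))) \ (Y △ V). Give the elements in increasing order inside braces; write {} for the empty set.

X ∪ Y = {2, 3, 4, 5, 6, 8, 10, 11, 13}
Z △ X = {1, 4, 5, 7, 12, 13}
(Z △ X) \ Z = {5}
Z ∩ ((Z △ X) \ Z) = {}
(X ∪ Y) ∪ (Z ∩ ((Z △ X) \ Z)) = {2, 3, 4, 5, 6, 8, 10, 11, 13}
Y △ V = {2, 3, 13}
((X ∪ Y) ∪ (Z ∩ ((Z △ X) \ Z))) \ (Y △ V) = {4, 5, 6, 8, 10, 11}

{4, 5, 6, 8, 10, 11}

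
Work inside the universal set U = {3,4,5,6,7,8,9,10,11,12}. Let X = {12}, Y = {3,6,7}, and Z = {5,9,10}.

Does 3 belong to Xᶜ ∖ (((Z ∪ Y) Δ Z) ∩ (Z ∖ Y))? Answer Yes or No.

3 ∉ X, so 3 ∈ Xᶜ
3 ∉ Z and 3 ∈ Y, so 3 ∈ Z ∪ Y
3 ∈ (Z ∪ Y) and 3 ∉ Z, so 3 ∈ (Z ∪ Y) Δ Z
3 ∉ Z and 3 ∈ Y, so 3 ∉ Z ∖ Y
3 ∈ ((Z ∪ Y) Δ Z) and 3 ∉ (Z ∖ Y), so 3 ∉ ((Z ∪ Y) Δ Z) ∩ (Z ∖ Y)
3 ∈ Xᶜ and 3 ∉ (((Z ∪ Y) Δ Z) ∩ (Z ∖ Y)), so 3 ∈ Xᶜ ∖ (((Z ∪ Y) Δ Z) ∩ (Z ∖ Y))

Yes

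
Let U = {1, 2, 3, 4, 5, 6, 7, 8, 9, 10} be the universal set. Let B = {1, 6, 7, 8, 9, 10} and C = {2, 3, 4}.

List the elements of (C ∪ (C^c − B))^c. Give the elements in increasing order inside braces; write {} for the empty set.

{1, 6, 7, 8, 9, 10}

C^c = {1, 5, 6, 7, 8, 9, 10}
C^c − B = {5}
C ∪ (C^c − B) = {2, 3, 4, 5}
(C ∪ (C^c − B))^c = {1, 6, 7, 8, 9, 10}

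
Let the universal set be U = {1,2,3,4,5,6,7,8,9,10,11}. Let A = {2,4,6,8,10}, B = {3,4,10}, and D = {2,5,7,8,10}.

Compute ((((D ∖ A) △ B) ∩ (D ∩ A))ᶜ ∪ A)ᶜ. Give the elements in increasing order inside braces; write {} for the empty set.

D ∖ A = {5,7}
(D ∖ A) △ B = {3,4,5,7,10}
D ∩ A = {2,8,10}
((D ∖ A) △ B) ∩ (D ∩ A) = {10}
(((D ∖ A) △ B) ∩ (D ∩ A))ᶜ = {1,2,3,4,5,6,7,8,9,11}
(((D ∖ A) △ B) ∩ (D ∩ A))ᶜ ∪ A = {1,2,3,4,5,6,7,8,9,10,11}
((((D ∖ A) △ B) ∩ (D ∩ A))ᶜ ∪ A)ᶜ = {}

{}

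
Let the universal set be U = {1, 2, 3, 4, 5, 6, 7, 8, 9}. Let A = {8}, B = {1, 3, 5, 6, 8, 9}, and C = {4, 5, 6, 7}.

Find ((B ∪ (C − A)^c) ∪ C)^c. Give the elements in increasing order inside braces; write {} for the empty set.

C − A = {4, 5, 6, 7}
(C − A)^c = {1, 2, 3, 8, 9}
B ∪ (C − A)^c = {1, 2, 3, 5, 6, 8, 9}
(B ∪ (C − A)^c) ∪ C = {1, 2, 3, 4, 5, 6, 7, 8, 9}
((B ∪ (C − A)^c) ∪ C)^c = {}

{}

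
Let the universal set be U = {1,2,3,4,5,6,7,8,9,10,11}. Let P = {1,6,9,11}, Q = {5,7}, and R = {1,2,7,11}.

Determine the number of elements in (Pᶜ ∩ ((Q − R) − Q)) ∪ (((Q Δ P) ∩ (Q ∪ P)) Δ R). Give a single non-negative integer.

4

Pᶜ = {2,3,4,5,7,8,10}
Q − R = {5}
(Q − R) − Q = {}
Pᶜ ∩ ((Q − R) − Q) = {}
Q Δ P = {1,5,6,7,9,11}
Q ∪ P = {1,5,6,7,9,11}
(Q Δ P) ∩ (Q ∪ P) = {1,5,6,7,9,11}
((Q Δ P) ∩ (Q ∪ P)) Δ R = {2,5,6,9}
(Pᶜ ∩ ((Q − R) − Q)) ∪ (((Q Δ P) ∩ (Q ∪ P)) Δ R) = {2,5,6,9}
|(Pᶜ ∩ ((Q − R) − Q)) ∪ (((Q Δ P) ∩ (Q ∪ P)) Δ R)| = 4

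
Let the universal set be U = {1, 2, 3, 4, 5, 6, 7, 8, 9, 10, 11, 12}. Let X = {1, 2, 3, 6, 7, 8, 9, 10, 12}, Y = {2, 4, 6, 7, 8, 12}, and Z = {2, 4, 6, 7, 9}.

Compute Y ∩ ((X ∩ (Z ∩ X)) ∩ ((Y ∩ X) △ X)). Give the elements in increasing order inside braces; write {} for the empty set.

{}

Z ∩ X = {2, 6, 7, 9}
X ∩ (Z ∩ X) = {2, 6, 7, 9}
Y ∩ X = {2, 6, 7, 8, 12}
(Y ∩ X) △ X = {1, 3, 9, 10}
(X ∩ (Z ∩ X)) ∩ ((Y ∩ X) △ X) = {9}
Y ∩ ((X ∩ (Z ∩ X)) ∩ ((Y ∩ X) △ X)) = {}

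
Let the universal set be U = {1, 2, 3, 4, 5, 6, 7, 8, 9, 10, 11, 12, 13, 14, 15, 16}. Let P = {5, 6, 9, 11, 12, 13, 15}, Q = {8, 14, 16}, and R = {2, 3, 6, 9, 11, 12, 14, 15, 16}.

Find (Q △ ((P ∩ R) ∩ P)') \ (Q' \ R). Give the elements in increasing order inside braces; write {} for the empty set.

{2, 3}

P ∩ R = {6, 9, 11, 12, 15}
(P ∩ R) ∩ P = {6, 9, 11, 12, 15}
((P ∩ R) ∩ P)' = {1, 2, 3, 4, 5, 7, 8, 10, 13, 14, 16}
Q △ ((P ∩ R) ∩ P)' = {1, 2, 3, 4, 5, 7, 10, 13}
Q' = {1, 2, 3, 4, 5, 6, 7, 9, 10, 11, 12, 13, 15}
Q' \ R = {1, 4, 5, 7, 10, 13}
(Q △ ((P ∩ R) ∩ P)') \ (Q' \ R) = {2, 3}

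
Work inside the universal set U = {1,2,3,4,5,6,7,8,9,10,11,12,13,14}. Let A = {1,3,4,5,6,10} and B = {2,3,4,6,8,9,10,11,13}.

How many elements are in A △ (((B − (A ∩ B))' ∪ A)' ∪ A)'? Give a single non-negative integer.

A ∩ B = {3,4,6,10}
B − (A ∩ B) = {2,8,9,11,13}
(B − (A ∩ B))' = {1,3,4,5,6,7,10,12,14}
(B − (A ∩ B))' ∪ A = {1,3,4,5,6,7,10,12,14}
((B − (A ∩ B))' ∪ A)' = {2,8,9,11,13}
((B − (A ∩ B))' ∪ A)' ∪ A = {1,2,3,4,5,6,8,9,10,11,13}
(((B − (A ∩ B))' ∪ A)' ∪ A)' = {7,12,14}
A △ (((B − (A ∩ B))' ∪ A)' ∪ A)' = {1,3,4,5,6,7,10,12,14}
|A △ (((B − (A ∩ B))' ∪ A)' ∪ A)'| = 9

9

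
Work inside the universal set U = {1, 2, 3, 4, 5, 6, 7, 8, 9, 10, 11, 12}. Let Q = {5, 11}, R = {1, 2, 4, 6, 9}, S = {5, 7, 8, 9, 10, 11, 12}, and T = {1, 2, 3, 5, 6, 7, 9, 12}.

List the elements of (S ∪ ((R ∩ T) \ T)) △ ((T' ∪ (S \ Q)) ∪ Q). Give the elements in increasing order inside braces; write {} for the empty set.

{4}

R ∩ T = {1, 2, 6, 9}
(R ∩ T) \ T = {}
S ∪ ((R ∩ T) \ T) = {5, 7, 8, 9, 10, 11, 12}
T' = {4, 8, 10, 11}
S \ Q = {7, 8, 9, 10, 12}
T' ∪ (S \ Q) = {4, 7, 8, 9, 10, 11, 12}
(T' ∪ (S \ Q)) ∪ Q = {4, 5, 7, 8, 9, 10, 11, 12}
(S ∪ ((R ∩ T) \ T)) △ ((T' ∪ (S \ Q)) ∪ Q) = {4}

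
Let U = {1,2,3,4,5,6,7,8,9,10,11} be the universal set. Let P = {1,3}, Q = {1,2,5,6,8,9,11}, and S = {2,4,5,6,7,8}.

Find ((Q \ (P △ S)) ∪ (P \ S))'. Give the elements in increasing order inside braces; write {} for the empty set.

P △ S = {1,2,3,4,5,6,7,8}
Q \ (P △ S) = {9,11}
P \ S = {1,3}
(Q \ (P △ S)) ∪ (P \ S) = {1,3,9,11}
((Q \ (P △ S)) ∪ (P \ S))' = {2,4,5,6,7,8,10}

{2,4,5,6,7,8,10}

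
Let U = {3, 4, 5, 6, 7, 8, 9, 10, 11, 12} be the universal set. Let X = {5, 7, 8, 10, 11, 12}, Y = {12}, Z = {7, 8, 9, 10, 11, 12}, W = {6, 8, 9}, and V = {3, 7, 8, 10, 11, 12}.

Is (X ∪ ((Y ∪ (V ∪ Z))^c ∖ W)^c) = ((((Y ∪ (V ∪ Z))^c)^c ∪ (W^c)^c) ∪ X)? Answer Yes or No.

Yes

V ∪ Z = {3, 7, 8, 9, 10, 11, 12}
Y ∪ (V ∪ Z) = {3, 7, 8, 9, 10, 11, 12}
(Y ∪ (V ∪ Z))^c = {4, 5, 6}
(Y ∪ (V ∪ Z))^c ∖ W = {4, 5}
((Y ∪ (V ∪ Z))^c ∖ W)^c = {3, 6, 7, 8, 9, 10, 11, 12}
X ∪ ((Y ∪ (V ∪ Z))^c ∖ W)^c = {3, 5, 6, 7, 8, 9, 10, 11, 12}
((Y ∪ (V ∪ Z))^c)^c = {3, 7, 8, 9, 10, 11, 12}
W^c = {3, 4, 5, 7, 10, 11, 12}
(W^c)^c = {6, 8, 9}
((Y ∪ (V ∪ Z))^c)^c ∪ (W^c)^c = {3, 6, 7, 8, 9, 10, 11, 12}
(((Y ∪ (V ∪ Z))^c)^c ∪ (W^c)^c) ∪ X = {3, 5, 6, 7, 8, 9, 10, 11, 12}
Both equal {3, 5, 6, 7, 8, 9, 10, 11, 12}, so X ∪ ((Y ∪ (V ∪ Z))^c ∖ W)^c = (((Y ∪ (V ∪ Z))^c)^c ∪ (W^c)^c) ∪ X.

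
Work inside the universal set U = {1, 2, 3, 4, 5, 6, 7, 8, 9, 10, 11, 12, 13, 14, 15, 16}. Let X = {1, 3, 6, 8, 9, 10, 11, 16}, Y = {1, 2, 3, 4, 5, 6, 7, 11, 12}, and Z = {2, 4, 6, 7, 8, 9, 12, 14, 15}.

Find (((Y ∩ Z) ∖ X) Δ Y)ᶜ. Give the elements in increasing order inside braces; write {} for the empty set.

Y ∩ Z = {2, 4, 6, 7, 12}
(Y ∩ Z) ∖ X = {2, 4, 7, 12}
((Y ∩ Z) ∖ X) Δ Y = {1, 3, 5, 6, 11}
(((Y ∩ Z) ∖ X) Δ Y)ᶜ = {2, 4, 7, 8, 9, 10, 12, 13, 14, 15, 16}

{2, 4, 7, 8, 9, 10, 12, 13, 14, 15, 16}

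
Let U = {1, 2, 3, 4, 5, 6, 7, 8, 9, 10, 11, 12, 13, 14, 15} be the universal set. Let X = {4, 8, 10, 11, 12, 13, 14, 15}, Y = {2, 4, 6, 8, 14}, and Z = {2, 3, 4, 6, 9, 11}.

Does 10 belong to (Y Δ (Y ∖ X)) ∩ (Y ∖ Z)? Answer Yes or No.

10 ∉ Y and 10 ∈ X, so 10 ∉ Y ∖ X
10 ∉ Y and 10 ∉ (Y ∖ X), so 10 ∉ Y Δ (Y ∖ X)
10 ∉ Y and 10 ∉ Z, so 10 ∉ Y ∖ Z
10 ∉ (Y Δ (Y ∖ X)) and 10 ∉ (Y ∖ Z), so 10 ∉ (Y Δ (Y ∖ X)) ∩ (Y ∖ Z)

No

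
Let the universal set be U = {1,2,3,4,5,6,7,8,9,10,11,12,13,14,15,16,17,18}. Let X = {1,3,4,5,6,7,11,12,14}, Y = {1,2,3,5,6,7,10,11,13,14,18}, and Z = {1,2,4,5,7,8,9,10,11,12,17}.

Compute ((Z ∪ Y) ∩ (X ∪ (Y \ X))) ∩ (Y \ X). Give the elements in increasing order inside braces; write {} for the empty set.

{2,10,13,18}

Z ∪ Y = {1,2,3,4,5,6,7,8,9,10,11,12,13,14,17,18}
Y \ X = {2,10,13,18}
X ∪ (Y \ X) = {1,2,3,4,5,6,7,10,11,12,13,14,18}
(Z ∪ Y) ∩ (X ∪ (Y \ X)) = {1,2,3,4,5,6,7,10,11,12,13,14,18}
((Z ∪ Y) ∩ (X ∪ (Y \ X))) ∩ (Y \ X) = {2,10,13,18}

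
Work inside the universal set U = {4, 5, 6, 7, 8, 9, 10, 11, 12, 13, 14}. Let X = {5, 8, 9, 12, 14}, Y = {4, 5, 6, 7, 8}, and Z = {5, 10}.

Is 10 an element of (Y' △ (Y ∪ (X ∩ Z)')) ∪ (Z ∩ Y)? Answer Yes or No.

No

10 ∉ Y, so 10 ∈ Y'
10 ∉ X and 10 ∈ Z, so 10 ∉ X ∩ Z
10 ∈ (X ∩ Z)' since 10 ∉ (X ∩ Z)
10 ∉ Y and 10 ∈ (X ∩ Z)', so 10 ∈ Y ∪ (X ∩ Z)'
10 ∈ Y' and 10 ∈ (Y ∪ (X ∩ Z)'), so 10 ∉ Y' △ (Y ∪ (X ∩ Z)')
10 ∈ Z and 10 ∉ Y, so 10 ∉ Z ∩ Y
10 ∉ (Y' △ (Y ∪ (X ∩ Z)')) and 10 ∉ (Z ∩ Y), so 10 ∉ (Y' △ (Y ∪ (X ∩ Z)')) ∪ (Z ∩ Y)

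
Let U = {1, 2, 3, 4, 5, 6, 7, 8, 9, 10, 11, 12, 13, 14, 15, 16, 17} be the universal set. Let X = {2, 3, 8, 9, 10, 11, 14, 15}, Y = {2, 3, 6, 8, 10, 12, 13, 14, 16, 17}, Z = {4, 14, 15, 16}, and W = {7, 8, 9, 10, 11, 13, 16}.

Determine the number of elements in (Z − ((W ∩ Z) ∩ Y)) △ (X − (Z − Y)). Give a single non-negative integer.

W ∩ Z = {16}
(W ∩ Z) ∩ Y = {16}
Z − ((W ∩ Z) ∩ Y) = {4, 14, 15}
Z − Y = {4, 15}
X − (Z − Y) = {2, 3, 8, 9, 10, 11, 14}
(Z − ((W ∩ Z) ∩ Y)) △ (X − (Z − Y)) = {2, 3, 4, 8, 9, 10, 11, 15}
|(Z − ((W ∩ Z) ∩ Y)) △ (X − (Z − Y))| = 8

8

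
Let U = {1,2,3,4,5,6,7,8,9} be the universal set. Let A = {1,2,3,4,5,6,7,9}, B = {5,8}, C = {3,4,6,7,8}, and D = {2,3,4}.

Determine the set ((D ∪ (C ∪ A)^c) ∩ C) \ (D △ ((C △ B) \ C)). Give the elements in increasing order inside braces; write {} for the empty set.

{}

C ∪ A = {1,2,3,4,5,6,7,8,9}
(C ∪ A)^c = {}
D ∪ (C ∪ A)^c = {2,3,4}
(D ∪ (C ∪ A)^c) ∩ C = {3,4}
C △ B = {3,4,5,6,7}
(C △ B) \ C = {5}
D △ ((C △ B) \ C) = {2,3,4,5}
((D ∪ (C ∪ A)^c) ∩ C) \ (D △ ((C △ B) \ C)) = {}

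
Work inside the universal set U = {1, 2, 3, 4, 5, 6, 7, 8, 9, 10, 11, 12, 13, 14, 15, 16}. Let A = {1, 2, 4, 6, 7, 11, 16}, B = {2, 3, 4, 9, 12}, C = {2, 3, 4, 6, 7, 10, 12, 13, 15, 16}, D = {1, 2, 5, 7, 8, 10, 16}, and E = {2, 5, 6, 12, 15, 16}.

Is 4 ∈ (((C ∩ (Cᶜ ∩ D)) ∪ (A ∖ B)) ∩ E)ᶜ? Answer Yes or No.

4 ∈ C, so 4 ∉ Cᶜ
4 ∉ Cᶜ and 4 ∉ D, so 4 ∉ Cᶜ ∩ D
4 ∈ C and 4 ∉ (Cᶜ ∩ D), so 4 ∉ C ∩ (Cᶜ ∩ D)
4 ∈ A and 4 ∈ B, so 4 ∉ A ∖ B
4 ∉ (C ∩ (Cᶜ ∩ D)) and 4 ∉ (A ∖ B), so 4 ∉ (C ∩ (Cᶜ ∩ D)) ∪ (A ∖ B)
4 ∉ ((C ∩ (Cᶜ ∩ D)) ∪ (A ∖ B)) and 4 ∉ E, so 4 ∉ ((C ∩ (Cᶜ ∩ D)) ∪ (A ∖ B)) ∩ E
4 ∈ (((C ∩ (Cᶜ ∩ D)) ∪ (A ∖ B)) ∩ E)ᶜ since 4 ∉ (((C ∩ (Cᶜ ∩ D)) ∪ (A ∖ B)) ∩ E)

Yes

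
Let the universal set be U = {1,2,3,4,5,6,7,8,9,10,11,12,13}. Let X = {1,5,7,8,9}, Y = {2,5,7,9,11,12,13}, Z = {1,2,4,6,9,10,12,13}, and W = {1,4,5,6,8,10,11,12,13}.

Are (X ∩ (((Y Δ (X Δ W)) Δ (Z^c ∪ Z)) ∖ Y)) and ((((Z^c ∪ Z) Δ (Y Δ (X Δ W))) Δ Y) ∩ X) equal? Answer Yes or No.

No

X Δ W = {4,6,7,9,10,11,12,13}
Y Δ (X Δ W) = {2,4,5,6,10}
Z^c = {3,5,7,8,11}
Z^c ∪ Z = {1,2,3,4,5,6,7,8,9,10,11,12,13}
(Y Δ (X Δ W)) Δ (Z^c ∪ Z) = {1,3,7,8,9,11,12,13}
((Y Δ (X Δ W)) Δ (Z^c ∪ Z)) ∖ Y = {1,3,8}
X ∩ (((Y Δ (X Δ W)) Δ (Z^c ∪ Z)) ∖ Y) = {1,8}
(Z^c ∪ Z) Δ (Y Δ (X Δ W)) = {1,3,7,8,9,11,12,13}
((Z^c ∪ Z) Δ (Y Δ (X Δ W))) Δ Y = {1,2,3,5,8}
(((Z^c ∪ Z) Δ (Y Δ (X Δ W))) Δ Y) ∩ X = {1,5,8}
5 ∈ (((Z^c ∪ Z) Δ (Y Δ (X Δ W))) Δ Y) ∩ X but 5 ∉ X ∩ (((Y Δ (X Δ W)) Δ (Z^c ∪ Z)) ∖ Y), so they differ.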